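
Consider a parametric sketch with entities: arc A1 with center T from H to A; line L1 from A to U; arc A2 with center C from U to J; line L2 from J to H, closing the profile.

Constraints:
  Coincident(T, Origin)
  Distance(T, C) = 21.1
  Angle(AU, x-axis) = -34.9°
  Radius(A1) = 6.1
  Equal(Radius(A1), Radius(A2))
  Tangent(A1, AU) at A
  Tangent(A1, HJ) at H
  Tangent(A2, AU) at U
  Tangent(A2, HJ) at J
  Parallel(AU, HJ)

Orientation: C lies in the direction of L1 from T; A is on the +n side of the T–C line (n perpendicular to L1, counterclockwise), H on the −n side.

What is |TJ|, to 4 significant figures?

21.96

Tangency of A1 to both parallel lines with radius 6.1 puts A and H at T ± 6.1·n: A = (3.490, 5.003), H = (-3.490, -5.003). Equal radii place U and J the same way about C: U = C + 6.1·n = (20.80, -7.069), J = C − 6.1·n = (13.82, -17.08). Then |TJ| = |J − T| = 21.96.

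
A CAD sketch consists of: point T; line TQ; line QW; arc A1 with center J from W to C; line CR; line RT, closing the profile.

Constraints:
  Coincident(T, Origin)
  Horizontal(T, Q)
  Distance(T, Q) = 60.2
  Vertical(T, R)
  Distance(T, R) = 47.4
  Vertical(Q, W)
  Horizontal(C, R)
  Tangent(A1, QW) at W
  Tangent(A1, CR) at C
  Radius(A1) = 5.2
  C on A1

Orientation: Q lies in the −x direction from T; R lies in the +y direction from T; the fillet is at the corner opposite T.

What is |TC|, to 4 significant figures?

72.61

The virtual corner opposite T is at (-60.20, 47.40). Since A1 is tangent to QW there, JW ⟂ QW and the tangent condition forces JC to be normal to CR, with radius 5.2, so the center J sits 5.2 in from both sides at J = (-55.00, 42.20). That places the tangent points at W = (-60.20, 42.20) on QW and C = (-55.00, 47.40) on CR. Then |TC| = |C − T| = 72.61.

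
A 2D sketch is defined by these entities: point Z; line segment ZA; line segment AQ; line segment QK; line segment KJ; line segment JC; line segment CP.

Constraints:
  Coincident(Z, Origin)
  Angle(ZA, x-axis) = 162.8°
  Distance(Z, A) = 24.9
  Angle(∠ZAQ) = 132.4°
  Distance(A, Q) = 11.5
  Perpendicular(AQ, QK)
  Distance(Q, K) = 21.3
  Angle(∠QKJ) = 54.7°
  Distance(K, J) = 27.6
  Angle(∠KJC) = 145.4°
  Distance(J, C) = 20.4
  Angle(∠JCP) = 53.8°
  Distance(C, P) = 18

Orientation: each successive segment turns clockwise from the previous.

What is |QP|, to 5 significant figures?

15.085

Z is at the origin; ZA runs at 162.8° with length 24.9, so A = (-23.786, 7.3631). ∠ZAQ = 132.4° gives AQ at 115.20° from the x-axis; with |AQ| = 11.5, Q = (-28.683, 17.769). AQ is perpendicular to QK, so QK runs at 25.200°; with |QK| = 21.3, K = (-9.4101, 26.838). ∠QKJ = 54.7° gives KJ at -100.10° from the x-axis; with |KJ| = 27.6, J = (-14.250, -0.33455). ∠KJC = 145.4° gives JC at -134.70° from the x-axis; with |JC| = 20.4, C = (-28.599, -14.835). ∠JCP = 53.8° gives CP at 99.100° from the x-axis; with |CP| = 18.0, P = (-31.446, 2.9386). Then |QP| = |P − Q| = 15.085.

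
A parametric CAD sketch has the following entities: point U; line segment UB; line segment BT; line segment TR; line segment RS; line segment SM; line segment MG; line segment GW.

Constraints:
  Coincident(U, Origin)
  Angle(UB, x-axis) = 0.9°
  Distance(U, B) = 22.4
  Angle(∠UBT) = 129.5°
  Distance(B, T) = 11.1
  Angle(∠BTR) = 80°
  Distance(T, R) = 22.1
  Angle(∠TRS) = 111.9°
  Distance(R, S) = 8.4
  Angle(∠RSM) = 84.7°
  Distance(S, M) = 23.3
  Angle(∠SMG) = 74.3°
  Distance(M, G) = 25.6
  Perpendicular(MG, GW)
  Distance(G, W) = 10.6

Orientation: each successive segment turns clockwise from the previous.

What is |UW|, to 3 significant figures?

34.3

U is at the origin; UB runs at 0.9° with length 22.4, so B = (22.4, 0.352). ∠UBT = 129.5° gives BT at -49.6° from the x-axis; with |BT| = 11.1, T = (29.6, -8.10). ∠BTR = 80.0° gives TR at -150° from the x-axis; with |TR| = 22.1, R = (10.5, -19.3). ∠TRS = 111.9° gives RS at 142° from the x-axis; with |RS| = 8.4, S = (3.88, -14.1). ∠RSM = 84.7° gives SM at 47.0° from the x-axis; with |SM| = 23.3, M = (19.8, 2.89). ∠SMG = 74.3° gives MG at -58.7° from the x-axis; with |MG| = 25.6, G = (33.1, -19.0). MG is perpendicular to GW, so GW runs at -149°; with |GW| = 10.6, W = (24.0, -24.5). Then |UW| = |W − U| = 34.3.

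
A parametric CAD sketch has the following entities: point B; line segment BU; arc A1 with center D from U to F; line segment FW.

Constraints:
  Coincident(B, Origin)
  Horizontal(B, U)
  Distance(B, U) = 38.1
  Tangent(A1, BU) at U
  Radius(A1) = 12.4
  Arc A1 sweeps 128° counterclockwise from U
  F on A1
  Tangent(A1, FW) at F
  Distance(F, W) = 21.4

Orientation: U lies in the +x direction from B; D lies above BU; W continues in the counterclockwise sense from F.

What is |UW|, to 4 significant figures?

37.05

On A1, U sits at bearing -90° from D; a 128° counterclockwise sweep puts F at bearing 38°, so F = D + 12.4·(cos 38°, sin 38°) = (47.87, 20.03). Since A1 is tangent to FW there, DF ⟂ FW, so FW runs along (−sin 38°, cos 38°); with |FW| = 21.4, W = (34.70, 36.90). Then |UW| = |W − U| = 37.05.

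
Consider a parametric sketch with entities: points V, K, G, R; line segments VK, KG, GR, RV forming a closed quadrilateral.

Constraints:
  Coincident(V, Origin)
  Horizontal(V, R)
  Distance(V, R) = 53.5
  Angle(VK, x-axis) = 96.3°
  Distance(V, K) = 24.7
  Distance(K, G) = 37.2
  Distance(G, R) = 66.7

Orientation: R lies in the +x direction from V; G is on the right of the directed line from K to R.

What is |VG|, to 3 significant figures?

16.7

V is at the origin; VR is horizontal with |VR| = 53.5 and R in +x, so R = (53.5, 0). VK runs at 96.3° with |VK| = 24.7, so K = (-2.71, 24.6). G is determined by |KG| = 37.2 and |GR| = 66.7 together: it lies at the intersection of circle(K, 37.2) and circle(R, 66.7). With |KR| = 61.3, the foot of the radical line on KR is 5.68 from K and the perpendicular offset is √(37.2² − 5.68²) = 36.8. Taking the right-of-KR solution: G = (-12.2, -11.4).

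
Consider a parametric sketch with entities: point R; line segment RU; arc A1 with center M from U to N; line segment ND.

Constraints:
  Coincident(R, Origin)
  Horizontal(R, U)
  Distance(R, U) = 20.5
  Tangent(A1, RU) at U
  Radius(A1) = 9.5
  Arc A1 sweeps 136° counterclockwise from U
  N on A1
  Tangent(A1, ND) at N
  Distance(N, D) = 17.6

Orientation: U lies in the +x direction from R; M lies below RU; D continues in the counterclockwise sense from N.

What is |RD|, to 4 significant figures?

39.00

On A1, U sits at bearing 90° from M; a 136° counterclockwise sweep puts N at bearing 226°, so N = M + 9.5·(cos 226°, sin 226°) = (13.90, -16.33). A1 meets ND tangentially, so MN is at right angles to ND, so ND runs along (−sin 226°, cos 226°); with |ND| = 17.6, D = (26.56, -28.56). Then |RD| = |D − R| = 39.00.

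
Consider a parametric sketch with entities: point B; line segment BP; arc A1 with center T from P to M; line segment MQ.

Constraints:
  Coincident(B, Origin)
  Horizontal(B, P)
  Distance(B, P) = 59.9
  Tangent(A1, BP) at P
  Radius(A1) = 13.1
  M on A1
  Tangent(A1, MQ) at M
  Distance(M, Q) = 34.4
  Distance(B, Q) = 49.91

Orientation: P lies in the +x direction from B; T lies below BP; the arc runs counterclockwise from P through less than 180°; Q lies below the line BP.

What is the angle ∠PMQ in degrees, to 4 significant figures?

148.5°

Checks: |TM| = 13.10 ✓; ∠(TM, MQ) = 90.00° ✓; |MQ| = 34.40 ✓; |BQ| = 49.91 ✓.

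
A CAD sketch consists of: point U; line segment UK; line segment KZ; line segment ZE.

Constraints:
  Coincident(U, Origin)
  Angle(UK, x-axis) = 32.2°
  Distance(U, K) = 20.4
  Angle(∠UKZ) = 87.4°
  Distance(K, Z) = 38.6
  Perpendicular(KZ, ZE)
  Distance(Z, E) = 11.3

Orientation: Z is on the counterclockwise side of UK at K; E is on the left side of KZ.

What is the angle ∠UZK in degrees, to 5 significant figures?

28.410°

U is at the origin; UK runs at 32.2° with length 20.4, so K = 20.4·(cos 32.2°, sin 32.2°) = (17.262, 10.871). ∠UKZ = 87.4°, so KZ runs at 32.2° + (180° − 87.4°) = 124.80° from the x-axis; with |KZ| = 38.6, Z = K + 38.6·(cos 124.80°, sin 124.80°) = (-4.7672, 42.567). Then cos ∠UZK = ZU·ZK / (|ZU||ZK|), giving 28.410°.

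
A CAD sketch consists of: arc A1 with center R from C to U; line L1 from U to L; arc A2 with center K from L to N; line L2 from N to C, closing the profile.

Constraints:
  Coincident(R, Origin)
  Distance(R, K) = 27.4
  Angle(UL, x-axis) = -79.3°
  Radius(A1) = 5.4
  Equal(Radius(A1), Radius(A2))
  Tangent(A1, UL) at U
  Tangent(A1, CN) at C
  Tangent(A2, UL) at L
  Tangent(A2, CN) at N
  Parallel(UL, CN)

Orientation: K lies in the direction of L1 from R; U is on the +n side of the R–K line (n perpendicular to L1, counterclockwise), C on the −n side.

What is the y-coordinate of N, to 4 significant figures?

-27.93

The slot axis is L1's direction at -79.3°, so u = (cos -79.3°, sin -79.3°) = (0.1857, -0.9826) and n = (−sin -79.3°, cos -79.3°) = (0.9826, 0.1857). R is at the origin and K lies 27.4 along u from R, so K = 27.4·u = (5.087, -26.92). Tangency of A1 to both parallel lines with radius 5.4 puts U and C at R ± 5.4·n: U = (5.306, 1.003), C = (-5.306, -1.003). Equal radii place L and N the same way about K: L = K + 5.4·n = (10.39, -25.92), N = K − 5.4·n = (-0.2188, -27.93). So N.y = -27.93.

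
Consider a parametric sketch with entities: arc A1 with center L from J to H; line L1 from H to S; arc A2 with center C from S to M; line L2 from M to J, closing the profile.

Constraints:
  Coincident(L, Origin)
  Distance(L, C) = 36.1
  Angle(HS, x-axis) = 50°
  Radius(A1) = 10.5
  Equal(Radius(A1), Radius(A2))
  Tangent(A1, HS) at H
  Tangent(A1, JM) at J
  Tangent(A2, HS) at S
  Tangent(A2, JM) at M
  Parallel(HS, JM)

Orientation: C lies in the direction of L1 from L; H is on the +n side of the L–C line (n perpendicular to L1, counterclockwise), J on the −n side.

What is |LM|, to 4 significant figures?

37.60

The slot axis is L1's direction at 50.0°, so u = (cos 50.0°, sin 50.0°) = (0.6428, 0.7660) and n = (−sin 50.0°, cos 50.0°) = (-0.7660, 0.6428). L is at the origin and C lies 36.1 along u from L, so C = 36.1·u = (23.20, 27.65). Tangency of A1 to both parallel lines with radius 10.5 puts H and J at L ± 10.5·n: H = (-8.043, 6.749), J = (8.043, -6.749). Equal radii place S and M the same way about C: S = C + 10.5·n = (15.16, 34.40), M = C − 10.5·n = (31.25, 20.90). Then |LM| = |M − L| = 37.60.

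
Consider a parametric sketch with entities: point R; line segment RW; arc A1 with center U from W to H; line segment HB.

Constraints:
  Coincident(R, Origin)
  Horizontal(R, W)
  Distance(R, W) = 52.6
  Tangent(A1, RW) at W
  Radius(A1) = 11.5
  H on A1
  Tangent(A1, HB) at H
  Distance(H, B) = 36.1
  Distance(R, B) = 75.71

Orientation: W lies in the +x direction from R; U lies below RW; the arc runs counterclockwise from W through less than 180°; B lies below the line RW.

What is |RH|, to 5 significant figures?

45.293

Checks: R.y = 0.00, W.y = 0.00 ✓; |UH| = 11.50 ✓; ∠(UH, HB) = 90.00° ✓; |HB| = 36.10 ✓; |RB| = 75.71 ✓.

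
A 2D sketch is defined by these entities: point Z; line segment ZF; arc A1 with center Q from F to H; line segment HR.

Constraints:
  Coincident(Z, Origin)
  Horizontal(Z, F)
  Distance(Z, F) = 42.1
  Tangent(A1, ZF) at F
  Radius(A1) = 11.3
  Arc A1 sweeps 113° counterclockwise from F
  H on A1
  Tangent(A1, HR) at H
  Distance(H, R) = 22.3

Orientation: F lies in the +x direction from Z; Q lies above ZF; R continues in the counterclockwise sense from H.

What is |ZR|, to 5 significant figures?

56.841

On A1, F sits at bearing -90° from Q; a 113° counterclockwise sweep puts H at bearing 23°, so H = Q + 11.3·(cos 23°, sin 23°) = (52.502, 15.715). Tangency of A1 to HR means the radius QH is perpendicular to HR, so HR runs along (−sin 23°, cos 23°); with |HR| = 22.3, R = (43.788, 36.243). Then |ZR| = |R − Z| = 56.841.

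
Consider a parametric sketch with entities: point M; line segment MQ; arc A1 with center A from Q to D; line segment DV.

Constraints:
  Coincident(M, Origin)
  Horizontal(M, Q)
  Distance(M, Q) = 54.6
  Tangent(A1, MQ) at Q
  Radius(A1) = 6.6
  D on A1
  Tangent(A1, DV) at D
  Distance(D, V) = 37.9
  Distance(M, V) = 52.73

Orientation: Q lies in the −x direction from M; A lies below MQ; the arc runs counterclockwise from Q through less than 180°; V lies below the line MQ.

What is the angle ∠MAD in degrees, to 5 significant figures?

146.08°

M is at the origin; M and Q share the same y with |MQ| = 54.6 and Q on the −x side, so Q = (-54.600, 0.0000). Since A1 is tangent to MQ there, AQ ⟂ MQ, so A = Q + (0, -6.6) = (-54.600, -6.6000). Since AD ⟂ DV (tangency), |AV| = √(6.6² + 37.9²) = 38.470 regardless of where D sits on A1. So V lies on both circle(M, 52.73) and circle(A, 38.470); the below-MQ intersection is V = (-34.822, -39.597). D is the foot of the tangent from V: D = (-59.595, -10.914).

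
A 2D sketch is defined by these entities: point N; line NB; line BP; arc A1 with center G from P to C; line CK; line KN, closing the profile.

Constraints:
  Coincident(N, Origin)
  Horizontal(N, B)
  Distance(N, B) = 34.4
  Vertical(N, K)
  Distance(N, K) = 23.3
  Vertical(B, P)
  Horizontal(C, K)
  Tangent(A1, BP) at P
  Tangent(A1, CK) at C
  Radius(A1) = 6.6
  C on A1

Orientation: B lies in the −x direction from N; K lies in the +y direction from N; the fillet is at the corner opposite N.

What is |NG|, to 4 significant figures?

32.43

NK is vertical with |NK| = 23.3 and K on the +y side, so K = (0.000, 23.30). The virtual corner opposite N is at (-34.40, 23.30). The tangent condition forces GP to be normal to BP and A1 meets CK tangentially, so GC is at right angles to CK, with radius 6.6, so the center G sits 6.6 in from both sides at G = (-27.80, 16.70). Then |NG| = |G − N| = 32.43.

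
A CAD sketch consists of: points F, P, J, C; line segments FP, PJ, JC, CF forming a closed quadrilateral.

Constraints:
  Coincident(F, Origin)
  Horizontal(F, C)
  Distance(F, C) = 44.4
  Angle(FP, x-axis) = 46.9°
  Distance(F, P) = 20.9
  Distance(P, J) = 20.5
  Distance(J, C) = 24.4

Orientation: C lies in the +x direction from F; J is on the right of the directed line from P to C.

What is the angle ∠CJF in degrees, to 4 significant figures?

157.9°

Checks: |PJ| = 20.50 ✓; |JC| = 24.40 ✓.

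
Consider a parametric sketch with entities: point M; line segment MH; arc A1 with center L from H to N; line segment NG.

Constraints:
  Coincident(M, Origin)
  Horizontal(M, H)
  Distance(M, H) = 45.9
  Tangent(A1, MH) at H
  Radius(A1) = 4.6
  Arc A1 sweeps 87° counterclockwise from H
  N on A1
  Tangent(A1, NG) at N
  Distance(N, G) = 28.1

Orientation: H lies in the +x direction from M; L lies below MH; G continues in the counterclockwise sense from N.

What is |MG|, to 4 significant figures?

51.36

M is at the origin; MH is horizontal with |MH| = 45.9 and H on the +x side, so H = (45.90, 0.000). Since A1 is tangent to MH there, LH ⟂ MH, so L = H + (0, -4.6) = (45.90, -4.600). On A1, H sits at bearing 90° from L; an 87° counterclockwise sweep puts N at bearing 177°, so N = L + 4.6·(cos 177°, sin 177°) = (41.31, -4.359). Since A1 is tangent to NG there, LN ⟂ NG, so NG runs along (−sin 177°, cos 177°); with |NG| = 28.1, G = (39.84, -32.42). Then |MG| = |G − M| = 51.36.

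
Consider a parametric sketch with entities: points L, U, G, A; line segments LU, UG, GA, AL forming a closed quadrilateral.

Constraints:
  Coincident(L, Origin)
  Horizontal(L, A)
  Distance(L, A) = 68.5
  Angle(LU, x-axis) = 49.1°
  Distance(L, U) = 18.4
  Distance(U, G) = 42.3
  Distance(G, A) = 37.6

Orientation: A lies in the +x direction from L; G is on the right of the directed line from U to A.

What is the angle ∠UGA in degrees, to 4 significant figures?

93.20°

L is at the origin; L and A share the same y with |LA| = 68.5 and A in +x, so A = (68.5, 0). LU runs at 49.1° with |LU| = 18.4, so U = (12.05, 13.91). G is determined by |UG| = 42.3 and |GA| = 37.6 together: it lies at the intersection of circle(U, 42.3) and circle(A, 37.6). With |UA| = 58.14, the foot of the radical line on UA is 32.30 from U and the perpendicular offset is √(42.3² − 32.30²) = 27.31. Taking the right-of-UA solution: G = (36.88, -20.34).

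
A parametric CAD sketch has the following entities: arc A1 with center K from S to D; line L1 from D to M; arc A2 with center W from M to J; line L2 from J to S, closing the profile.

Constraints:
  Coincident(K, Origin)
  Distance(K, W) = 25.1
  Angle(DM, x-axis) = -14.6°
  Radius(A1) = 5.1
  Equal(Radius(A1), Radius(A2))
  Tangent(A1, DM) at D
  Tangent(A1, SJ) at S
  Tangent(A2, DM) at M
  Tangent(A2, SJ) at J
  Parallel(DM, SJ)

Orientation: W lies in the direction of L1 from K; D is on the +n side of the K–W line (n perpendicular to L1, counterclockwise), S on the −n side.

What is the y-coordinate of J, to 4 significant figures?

-11.26

The slot axis is L1's direction at -14.6°, so u = (cos -14.6°, sin -14.6°) = (0.9677, -0.2521) and n = (−sin -14.6°, cos -14.6°) = (0.2521, 0.9677). K is at the origin and W lies 25.1 along u from K, so W = 25.1·u = (24.29, -6.327). Tangency of A1 to both parallel lines with radius 5.1 puts D and S at K ± 5.1·n: D = (1.286, 4.935), S = (-1.286, -4.935). Equal radii place M and J the same way about W: M = W + 5.1·n = (25.58, -1.392), J = W − 5.1·n = (23.00, -11.26). So J.y = -11.26.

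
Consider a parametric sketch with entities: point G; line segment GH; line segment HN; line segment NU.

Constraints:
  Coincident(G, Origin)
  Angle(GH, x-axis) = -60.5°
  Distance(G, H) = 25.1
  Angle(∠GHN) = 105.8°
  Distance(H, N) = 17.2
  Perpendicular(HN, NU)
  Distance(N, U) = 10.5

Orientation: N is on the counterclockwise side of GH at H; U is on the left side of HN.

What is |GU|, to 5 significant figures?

27.641

∠GHN = 105.8°, so HN runs at -60.5° + (180° − 105.8°) = 13.700° from the x-axis; with |HN| = 17.2, N = H + 17.2·(cos 13.700°, sin 13.700°) = (29.070, -17.772). HN is perpendicular to NU; with |NU| = 10.5 on the left of HN, U = N + 10.5·(-0.23684, 0.97155) = (26.584, -7.5710). Then |GU| = |U − G| = 27.641.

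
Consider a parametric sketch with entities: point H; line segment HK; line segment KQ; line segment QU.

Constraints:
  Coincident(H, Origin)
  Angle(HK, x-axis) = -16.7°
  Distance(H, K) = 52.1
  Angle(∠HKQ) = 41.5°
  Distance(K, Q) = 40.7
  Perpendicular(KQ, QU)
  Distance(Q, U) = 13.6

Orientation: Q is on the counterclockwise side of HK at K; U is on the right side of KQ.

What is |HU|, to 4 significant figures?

48.15

H is at the origin; HK runs at -16.7° with length 52.1, so K = 52.1·(cos -16.7°, sin -16.7°) = (49.90, -14.97). ∠HKQ = 41.5°, so KQ runs at -16.7° + (180° − 41.5°) = 121.8° from the x-axis; with |KQ| = 40.7, Q = K + 40.7·(cos 121.8°, sin 121.8°) = (28.46, 19.62). KQ ⟂ QU; with |QU| = 13.6 on the right of KQ, U = Q + 13.6·(0.8499, 0.5270) = (40.01, 26.79). Then |HU| = |U − H| = 48.15.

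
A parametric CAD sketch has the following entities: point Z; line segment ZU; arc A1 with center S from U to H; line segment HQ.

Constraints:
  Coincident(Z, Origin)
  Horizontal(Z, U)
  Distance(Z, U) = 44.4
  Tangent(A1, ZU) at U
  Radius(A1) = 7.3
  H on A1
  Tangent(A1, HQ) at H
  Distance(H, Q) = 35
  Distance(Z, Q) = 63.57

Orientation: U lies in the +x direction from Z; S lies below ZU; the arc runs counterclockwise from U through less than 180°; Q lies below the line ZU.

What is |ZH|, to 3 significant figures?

38.5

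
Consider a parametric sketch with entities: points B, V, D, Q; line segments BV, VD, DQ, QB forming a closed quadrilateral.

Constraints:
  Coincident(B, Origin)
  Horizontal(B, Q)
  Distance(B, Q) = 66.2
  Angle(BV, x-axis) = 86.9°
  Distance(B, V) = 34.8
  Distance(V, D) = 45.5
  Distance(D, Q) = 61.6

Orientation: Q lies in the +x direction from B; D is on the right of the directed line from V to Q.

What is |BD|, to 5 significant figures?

11.956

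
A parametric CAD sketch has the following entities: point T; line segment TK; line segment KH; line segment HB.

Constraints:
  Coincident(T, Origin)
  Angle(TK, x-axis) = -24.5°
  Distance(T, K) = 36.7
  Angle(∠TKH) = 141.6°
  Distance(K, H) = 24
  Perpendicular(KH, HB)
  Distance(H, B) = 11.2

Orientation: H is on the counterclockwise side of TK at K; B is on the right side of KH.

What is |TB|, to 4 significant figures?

62.77

∠TKH = 141.6°, so KH runs at -24.5° + (180° − 141.6°) = 13.90° from the x-axis; with |KH| = 24.0, H = K + 24.0·(cos 13.90°, sin 13.90°) = (56.69, -9.454). The perpendicularity gives HB at right angles to KH; with |HB| = 11.2 on the right of KH, B = H + 11.2·(0.2402, -0.9707) = (59.38, -20.33). Then |TB| = |B − T| = 62.77.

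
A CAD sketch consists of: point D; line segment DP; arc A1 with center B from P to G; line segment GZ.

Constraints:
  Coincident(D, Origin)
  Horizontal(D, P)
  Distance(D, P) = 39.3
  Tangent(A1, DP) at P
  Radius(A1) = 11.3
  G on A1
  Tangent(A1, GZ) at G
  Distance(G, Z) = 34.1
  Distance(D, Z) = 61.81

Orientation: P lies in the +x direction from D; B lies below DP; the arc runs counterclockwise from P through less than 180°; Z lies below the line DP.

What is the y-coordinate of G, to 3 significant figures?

-15.0

Checks: |BG| = 11.30 ✓; ∠(BG, GZ) = 90.00° ✓; |GZ| = 34.10 ✓; |DZ| = 61.81 ✓.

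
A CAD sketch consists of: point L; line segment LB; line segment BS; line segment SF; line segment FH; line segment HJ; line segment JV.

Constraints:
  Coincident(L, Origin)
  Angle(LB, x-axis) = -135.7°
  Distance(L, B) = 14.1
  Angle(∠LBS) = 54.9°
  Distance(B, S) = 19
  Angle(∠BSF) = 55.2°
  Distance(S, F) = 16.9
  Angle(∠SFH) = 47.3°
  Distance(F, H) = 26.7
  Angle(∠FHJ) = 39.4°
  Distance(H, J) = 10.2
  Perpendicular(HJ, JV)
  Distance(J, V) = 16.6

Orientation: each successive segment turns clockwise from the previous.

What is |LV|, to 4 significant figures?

8.038

L is at the origin; LB runs at -135.7° with length 14.1, so B = (-10.09, -9.848). ∠LBS = 54.9° gives BS at 99.20° from the x-axis; with |BS| = 19.0, S = (-13.13, 8.908). ∠BSF = 55.2° gives SF at -25.60° from the x-axis; with |SF| = 16.9, F = (2.112, 1.606). ∠SFH = 47.3° gives FH at -158.3° from the x-axis; with |FH| = 26.7, H = (-22.70, -8.267). ∠FHJ = 39.4° gives HJ at 61.10° from the x-axis; with |HJ| = 10.2, J = (-17.77, 0.6632). HJ is perpendicular to JV, so JV runs at -28.90°; with |JV| = 16.6, V = (-3.234, -7.359). Then |LV| = |V − L| = 8.038.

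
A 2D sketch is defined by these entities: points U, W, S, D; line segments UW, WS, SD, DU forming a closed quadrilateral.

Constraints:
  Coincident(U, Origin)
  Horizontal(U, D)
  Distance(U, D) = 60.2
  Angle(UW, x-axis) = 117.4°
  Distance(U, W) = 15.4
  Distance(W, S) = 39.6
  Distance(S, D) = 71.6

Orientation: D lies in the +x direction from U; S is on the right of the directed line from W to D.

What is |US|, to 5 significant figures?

26.737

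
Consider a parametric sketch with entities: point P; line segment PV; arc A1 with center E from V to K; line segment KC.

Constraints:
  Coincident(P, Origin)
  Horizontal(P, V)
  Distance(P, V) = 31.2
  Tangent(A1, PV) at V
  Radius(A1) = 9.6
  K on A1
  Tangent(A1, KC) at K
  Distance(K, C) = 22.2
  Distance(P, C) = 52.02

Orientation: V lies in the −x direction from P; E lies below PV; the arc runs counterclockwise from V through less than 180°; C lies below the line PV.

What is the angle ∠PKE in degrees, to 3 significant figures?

14.4°

Checks: P = (0.00, 0.00) ✓; |EK| = 9.600 ✓; ∠(EK, KC) = 90.00° ✓; |KC| = 22.20 ✓; |PC| = 52.02 ✓.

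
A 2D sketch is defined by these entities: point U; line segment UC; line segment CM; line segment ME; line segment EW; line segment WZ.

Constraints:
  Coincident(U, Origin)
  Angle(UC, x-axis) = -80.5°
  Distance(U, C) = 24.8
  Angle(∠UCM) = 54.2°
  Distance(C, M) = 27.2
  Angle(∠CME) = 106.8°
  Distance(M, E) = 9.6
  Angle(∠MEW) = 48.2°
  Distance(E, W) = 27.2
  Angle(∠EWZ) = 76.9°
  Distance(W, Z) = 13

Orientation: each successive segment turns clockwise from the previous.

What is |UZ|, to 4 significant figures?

32.67

U is at the origin; UC runs at -80.5° with length 24.8, so C = (4.093, -24.46). ∠UCM = 54.2° gives CM at 153.7° from the x-axis; with |CM| = 27.2, M = (-20.29, -12.41). ∠CME = 106.8° gives ME at 80.50° from the x-axis; with |ME| = 9.6, E = (-18.71, -2.940). ∠MEW = 48.2° gives EW at -51.30° from the x-axis; with |EW| = 27.2, W = (-1.700, -24.17). ∠EWZ = 76.9° gives WZ at -154.4° from the x-axis; with |WZ| = 13.0, Z = (-13.42, -29.78). Then |UZ| = |Z − U| = 32.67.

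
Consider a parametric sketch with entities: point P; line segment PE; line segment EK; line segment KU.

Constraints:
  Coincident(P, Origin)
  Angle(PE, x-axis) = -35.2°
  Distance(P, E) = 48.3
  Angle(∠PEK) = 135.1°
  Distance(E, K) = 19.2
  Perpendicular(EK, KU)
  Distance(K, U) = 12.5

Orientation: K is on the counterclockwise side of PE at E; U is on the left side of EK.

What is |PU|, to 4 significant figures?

57.61

P is at the origin; PE runs at -35.2° with length 48.3, so E = 48.3·(cos -35.2°, sin -35.2°) = (39.47, -27.84). ∠PEK = 135.1°, so EK runs at -35.2° + (180° − 135.1°) = 9.700° from the x-axis; with |EK| = 19.2, K = E + 19.2·(cos 9.700°, sin 9.700°) = (58.39, -24.61). EK is perpendicular to KU; with |KU| = 12.5 on the left of EK, U = K + 12.5·(-0.1685, 0.9857) = (56.29, -12.29). Then |PU| = |U − P| = 57.61.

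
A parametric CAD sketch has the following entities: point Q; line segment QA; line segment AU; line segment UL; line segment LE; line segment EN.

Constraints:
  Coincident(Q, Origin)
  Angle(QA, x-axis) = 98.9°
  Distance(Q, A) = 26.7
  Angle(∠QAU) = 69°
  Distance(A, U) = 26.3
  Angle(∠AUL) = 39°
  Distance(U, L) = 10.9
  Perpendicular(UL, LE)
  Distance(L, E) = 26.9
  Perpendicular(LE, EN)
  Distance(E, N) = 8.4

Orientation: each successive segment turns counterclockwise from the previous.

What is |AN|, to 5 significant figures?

20.710

Q is at the origin; QA runs at 98.9° with length 26.7, so A = (-4.1308, 26.379). ∠QAU = 69.0° gives AU at -150.10° from the x-axis; with |AU| = 26.3, U = (-26.930, 13.268). ∠AUL = 39.0° gives UL at -9.1000° from the x-axis; with |UL| = 10.9, L = (-16.167, 11.544). UL ⟂ LE, so LE runs at 80.900°; with |LE| = 26.9, E = (-11.913, 38.106). LE ⟂ EN, so EN runs at 170.90°; with |EN| = 8.4, N = (-20.207, 39.434). Then |AN| = |N − A| = 20.710.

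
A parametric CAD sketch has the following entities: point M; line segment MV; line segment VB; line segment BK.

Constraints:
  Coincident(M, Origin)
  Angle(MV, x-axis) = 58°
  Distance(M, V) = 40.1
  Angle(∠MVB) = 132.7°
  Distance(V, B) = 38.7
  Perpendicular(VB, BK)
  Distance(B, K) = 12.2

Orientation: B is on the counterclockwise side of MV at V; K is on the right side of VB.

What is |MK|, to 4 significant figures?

77.96

M is at the origin; MV runs at 58.0° with length 40.1, so V = 40.1·(cos 58.0°, sin 58.0°) = (21.25, 34.01). ∠MVB = 132.7°, so VB runs at 58.0° + (180° − 132.7°) = 105.3° from the x-axis; with |VB| = 38.7, B = V + 38.7·(cos 105.3°, sin 105.3°) = (11.04, 71.34). The perpendicularity gives BK at right angles to VB; with |BK| = 12.2 on the right of VB, K = B + 12.2·(0.9646, 0.2639) = (22.81, 74.55). Then |MK| = |K − M| = 77.96.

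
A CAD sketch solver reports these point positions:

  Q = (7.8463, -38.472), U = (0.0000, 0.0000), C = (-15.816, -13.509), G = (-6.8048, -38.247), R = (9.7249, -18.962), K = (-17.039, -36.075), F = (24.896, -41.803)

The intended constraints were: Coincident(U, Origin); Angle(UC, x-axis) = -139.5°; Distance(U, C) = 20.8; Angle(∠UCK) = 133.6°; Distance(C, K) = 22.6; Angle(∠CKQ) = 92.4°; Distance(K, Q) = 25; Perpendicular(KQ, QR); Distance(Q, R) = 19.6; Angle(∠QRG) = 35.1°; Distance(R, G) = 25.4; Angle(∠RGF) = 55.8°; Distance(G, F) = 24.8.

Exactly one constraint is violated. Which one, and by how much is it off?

Distance(G, F) = 24.8 — off by 7.10.

U = (0.00, 0.00) ✓; UC at -139.5° ✓; |UC| = 20.80 ✓; ∠UCK = 133.6° ✓; |CK| = 22.60 ✓; ∠CKQ = 92.40° ✓; |KQ| = 25.00 ✓; ∠(KQ, QR) = 90.00° ✓; |QR| = 19.60 ✓; ∠QRG = 35.10° ✓; |RG| = 25.40 ✓; ∠RGF = 55.80° ✓; |GF| = 31.90 ✗.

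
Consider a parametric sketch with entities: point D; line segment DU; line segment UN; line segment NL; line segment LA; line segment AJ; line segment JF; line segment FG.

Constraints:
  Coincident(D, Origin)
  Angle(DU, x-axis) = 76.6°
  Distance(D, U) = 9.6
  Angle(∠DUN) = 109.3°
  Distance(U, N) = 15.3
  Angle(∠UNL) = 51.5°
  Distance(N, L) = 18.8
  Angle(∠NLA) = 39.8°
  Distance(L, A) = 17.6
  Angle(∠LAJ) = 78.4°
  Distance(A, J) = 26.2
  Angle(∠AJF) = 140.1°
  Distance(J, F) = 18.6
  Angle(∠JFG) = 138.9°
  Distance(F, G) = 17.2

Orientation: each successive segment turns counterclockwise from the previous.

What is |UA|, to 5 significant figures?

4.3049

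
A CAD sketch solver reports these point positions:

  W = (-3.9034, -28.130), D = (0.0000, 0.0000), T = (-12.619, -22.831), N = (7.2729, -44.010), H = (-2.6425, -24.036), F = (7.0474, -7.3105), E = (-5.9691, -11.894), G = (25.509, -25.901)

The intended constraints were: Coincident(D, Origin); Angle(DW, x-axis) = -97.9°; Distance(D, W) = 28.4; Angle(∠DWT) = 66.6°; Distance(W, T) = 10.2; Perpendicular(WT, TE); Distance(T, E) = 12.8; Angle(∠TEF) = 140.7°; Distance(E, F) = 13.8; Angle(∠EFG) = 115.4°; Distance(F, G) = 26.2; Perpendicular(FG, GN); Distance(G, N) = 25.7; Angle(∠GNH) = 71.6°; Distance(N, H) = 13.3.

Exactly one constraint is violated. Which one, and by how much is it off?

Distance(N, H) = 13.3 — off by 9.00.

D = (0.00, 0.00) ✓; DW at -97.90° ✓; |DW| = 28.40 ✓; ∠DWT = 66.60° ✓; |WT| = 10.20 ✓; ∠(WT, TE) = 90.00° ✓; |TE| = 12.80 ✓; ∠TEF = 140.7° ✓; |EF| = 13.80 ✓; ∠EFG = 115.4° ✓; |FG| = 26.20 ✓; ∠(FG, GN) = 90.00° ✓; |GN| = 25.70 ✓; ∠GNH = 71.60° ✓; |NH| = 22.30 ✗.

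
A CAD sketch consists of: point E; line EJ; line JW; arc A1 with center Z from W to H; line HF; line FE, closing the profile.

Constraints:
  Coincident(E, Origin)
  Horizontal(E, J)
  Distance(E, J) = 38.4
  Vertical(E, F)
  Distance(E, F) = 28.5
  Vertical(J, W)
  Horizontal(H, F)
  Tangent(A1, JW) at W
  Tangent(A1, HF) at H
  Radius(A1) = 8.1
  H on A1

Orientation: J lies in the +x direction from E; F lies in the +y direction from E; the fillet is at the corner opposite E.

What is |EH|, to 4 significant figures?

41.60

E is at the origin; E and J share the same y with |EJ| = 38.4 and J on the +x side, so J = (38.40, 0.000). E and F share the same x with |EF| = 28.5 and F on the +y side, so F = (0.000, 28.50). The virtual corner opposite E is at (38.40, 28.50). Since A1 is tangent to JW there, ZW ⟂ JW and A1 meets HF tangentially, so ZH is at right angles to HF, with radius 8.1, so the center Z sits 8.1 in from both sides at Z = (30.30, 20.40). That places the tangent points at W = (38.40, 20.40) on JW and H = (30.30, 28.50) on HF. Then |EH| = |H − E| = 41.60.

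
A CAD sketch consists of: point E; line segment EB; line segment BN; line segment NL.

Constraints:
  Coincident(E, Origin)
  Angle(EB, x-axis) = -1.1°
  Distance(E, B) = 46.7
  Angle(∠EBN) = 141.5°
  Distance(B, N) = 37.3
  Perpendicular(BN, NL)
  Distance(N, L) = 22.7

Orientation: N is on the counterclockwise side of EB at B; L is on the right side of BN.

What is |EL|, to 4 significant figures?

90.19

E is at the origin; EB runs at -1.1° with length 46.7, so B = 46.7·(cos -1.1°, sin -1.1°) = (46.69, -0.8965). ∠EBN = 141.5°, so BN runs at -1.1° + (180° − 141.5°) = 37.40° from the x-axis; with |BN| = 37.3, N = B + 37.3·(cos 37.40°, sin 37.40°) = (76.32, 21.76). The perpendicularity gives NL at right angles to BN; with |NL| = 22.7 on the right of BN, L = N + 22.7·(0.6074, -0.7944) = (90.11, 3.725). Then |EL| = |L − E| = 90.19.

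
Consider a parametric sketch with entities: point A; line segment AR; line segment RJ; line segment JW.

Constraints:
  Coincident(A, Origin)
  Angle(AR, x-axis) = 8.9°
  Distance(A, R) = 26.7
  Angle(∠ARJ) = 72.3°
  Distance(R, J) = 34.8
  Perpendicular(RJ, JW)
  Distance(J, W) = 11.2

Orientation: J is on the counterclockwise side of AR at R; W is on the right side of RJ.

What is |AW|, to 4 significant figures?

45.32

∠ARJ = 72.3°, so RJ runs at 8.9° + (180° − 72.3°) = 116.6° from the x-axis; with |RJ| = 34.8, J = R + 34.8·(cos 116.6°, sin 116.6°) = (10.80, 35.25). RJ is perpendicular to JW; with |JW| = 11.2 on the right of RJ, W = J + 11.2·(0.8942, 0.4478) = (20.81, 40.26). Then |AW| = |W − A| = 45.32.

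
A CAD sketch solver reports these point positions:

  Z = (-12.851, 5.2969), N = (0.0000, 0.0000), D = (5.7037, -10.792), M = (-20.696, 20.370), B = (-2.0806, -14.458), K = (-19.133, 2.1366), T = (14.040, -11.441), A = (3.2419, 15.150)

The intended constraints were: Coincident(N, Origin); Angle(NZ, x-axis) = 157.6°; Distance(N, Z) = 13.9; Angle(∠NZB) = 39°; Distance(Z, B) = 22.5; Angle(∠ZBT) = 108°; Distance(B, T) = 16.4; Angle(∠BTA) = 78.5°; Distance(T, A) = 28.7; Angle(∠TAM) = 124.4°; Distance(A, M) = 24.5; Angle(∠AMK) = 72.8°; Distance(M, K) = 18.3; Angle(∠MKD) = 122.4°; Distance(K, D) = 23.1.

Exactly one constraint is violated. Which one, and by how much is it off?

Distance(K, D) = 23.1 — off by 4.90.

N = (0.00, 0.00) ✓; NZ at 157.6° ✓; |NZ| = 13.90 ✓; ∠NZB = 39.00° ✓; |ZB| = 22.50 ✓; ∠ZBT = 108.0° ✓; |BT| = 16.40 ✓; ∠BTA = 78.50° ✓; |TA| = 28.70 ✓; ∠TAM = 124.4° ✓; |AM| = 24.50 ✓; ∠AMK = 72.80° ✓; |MK| = 18.30 ✓; ∠MKD = 122.4° ✓; |KD| = 28.00 ✗.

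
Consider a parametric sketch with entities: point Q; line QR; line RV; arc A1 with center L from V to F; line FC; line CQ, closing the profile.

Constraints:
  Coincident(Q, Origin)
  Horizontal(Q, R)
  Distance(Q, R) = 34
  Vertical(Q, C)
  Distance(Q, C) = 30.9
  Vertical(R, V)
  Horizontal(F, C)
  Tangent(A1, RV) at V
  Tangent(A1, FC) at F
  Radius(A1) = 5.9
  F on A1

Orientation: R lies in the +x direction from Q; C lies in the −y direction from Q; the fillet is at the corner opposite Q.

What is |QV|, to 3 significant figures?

42.2

Q is at the origin; Q and R share the same y with |QR| = 34.0 and R on the +x side, so R = (34.0, 0.00). QC is vertical with |QC| = 30.9 and C on the −y side, so C = (0.00, -30.9). The virtual corner opposite Q is at (34.0, -30.9). Since A1 is tangent to RV there, LV ⟂ RV and A1 meets FC tangentially, so LF is at right angles to FC, with radius 5.9, so the center L sits 5.9 in from both sides at L = (28.1, -25.0). That places the tangent points at V = (34.0, -25.0) on RV and F = (28.1, -30.9) on FC. Then |QV| = |V − Q| = 42.2.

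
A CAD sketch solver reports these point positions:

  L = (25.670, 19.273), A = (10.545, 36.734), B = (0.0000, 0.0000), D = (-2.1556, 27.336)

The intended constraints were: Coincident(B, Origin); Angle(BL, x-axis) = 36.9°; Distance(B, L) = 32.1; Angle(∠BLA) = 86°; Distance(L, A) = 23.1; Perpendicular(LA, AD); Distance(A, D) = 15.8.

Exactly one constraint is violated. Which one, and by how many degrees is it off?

Perpendicular(LA, AD) — off by 4.40°.

B = (0.00, 0.00) ✓; BL at 36.90° ✓; |BL| = 32.10 ✓; ∠BLA = 86.00° ✓; |LA| = 23.10 ✓; ∠(LA, AD) = 85.60° ✗; |AD| = 15.80 ✓.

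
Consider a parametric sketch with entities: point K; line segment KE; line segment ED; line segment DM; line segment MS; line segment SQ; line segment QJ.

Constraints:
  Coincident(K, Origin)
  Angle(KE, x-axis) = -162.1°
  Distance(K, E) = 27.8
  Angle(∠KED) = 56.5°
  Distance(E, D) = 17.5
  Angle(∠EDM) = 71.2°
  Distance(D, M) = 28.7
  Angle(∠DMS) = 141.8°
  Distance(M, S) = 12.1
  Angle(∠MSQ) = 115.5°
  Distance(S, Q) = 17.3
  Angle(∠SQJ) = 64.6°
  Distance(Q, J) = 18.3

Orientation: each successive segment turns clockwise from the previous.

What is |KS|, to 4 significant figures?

20.23

K is at the origin; KE runs at -162.1° with length 27.8, so E = (-26.45, -8.545). ∠KED = 56.5° gives ED at 74.40° from the x-axis; with |ED| = 17.5, D = (-21.75, 8.311). ∠EDM = 71.2° gives DM at -34.40° from the x-axis; with |DM| = 28.7, M = (1.933, -7.904). ∠DMS = 141.8° gives MS at -72.60° from the x-axis; with |MS| = 12.1, S = (5.551, -19.45). Then |KS| = |S − K| = 20.23.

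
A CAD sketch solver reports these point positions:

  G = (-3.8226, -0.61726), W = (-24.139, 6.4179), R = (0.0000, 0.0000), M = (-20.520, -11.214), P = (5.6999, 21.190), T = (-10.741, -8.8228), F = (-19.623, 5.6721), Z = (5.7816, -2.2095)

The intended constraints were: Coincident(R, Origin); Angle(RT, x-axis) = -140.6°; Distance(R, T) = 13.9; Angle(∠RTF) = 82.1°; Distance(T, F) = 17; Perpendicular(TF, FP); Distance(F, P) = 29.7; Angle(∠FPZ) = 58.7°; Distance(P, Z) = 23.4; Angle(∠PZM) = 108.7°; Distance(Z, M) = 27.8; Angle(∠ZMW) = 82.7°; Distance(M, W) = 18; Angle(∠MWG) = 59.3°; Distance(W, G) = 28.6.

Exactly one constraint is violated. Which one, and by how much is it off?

Distance(W, G) = 28.6 — off by 7.10.

R = (0.00, 0.00) ✓; RT at -140.6° ✓; |RT| = 13.90 ✓; ∠RTF = 82.10° ✓; |TF| = 17.00 ✓; ∠(TF, FP) = 90.00° ✓; |FP| = 29.70 ✓; ∠FPZ = 58.70° ✓; |PZ| = 23.40 ✓; ∠PZM = 108.7° ✓; |ZM| = 27.80 ✓; ∠ZMW = 82.70° ✓; |MW| = 18.00 ✓; ∠MWG = 59.30° ✓; |WG| = 21.50 ✗.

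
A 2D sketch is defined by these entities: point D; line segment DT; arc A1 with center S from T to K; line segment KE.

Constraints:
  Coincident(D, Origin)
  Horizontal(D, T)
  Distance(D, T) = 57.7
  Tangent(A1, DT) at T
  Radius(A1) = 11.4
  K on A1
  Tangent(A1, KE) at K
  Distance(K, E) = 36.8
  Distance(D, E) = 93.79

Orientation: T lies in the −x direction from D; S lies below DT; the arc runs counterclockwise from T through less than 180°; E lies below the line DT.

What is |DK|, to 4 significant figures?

67.83

Checks: |SK| = 11.40 ✓; ∠(SK, KE) = 90.00° ✓; |KE| = 36.80 ✓; |DE| = 93.79 ✓.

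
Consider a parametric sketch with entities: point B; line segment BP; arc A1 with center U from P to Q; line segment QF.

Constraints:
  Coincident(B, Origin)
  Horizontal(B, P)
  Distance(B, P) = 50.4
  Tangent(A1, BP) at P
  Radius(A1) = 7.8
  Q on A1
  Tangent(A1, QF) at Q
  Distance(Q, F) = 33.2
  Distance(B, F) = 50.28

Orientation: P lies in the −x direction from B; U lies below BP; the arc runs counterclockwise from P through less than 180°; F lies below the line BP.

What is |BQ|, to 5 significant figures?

57.629

B is at the origin; B and P share the same y with |BP| = 50.4 and P on the −x side, so P = (-50.400, 0.0000). The tangent condition forces UP to be normal to BP, so U = P + (0, -7.8) = (-50.400, -7.8000). Since UQ ⟂ QF (tangency), |UF| = √(7.8² + 33.2²) = 34.104 regardless of where Q sits on A1. So F lies on both circle(B, 50.28) and circle(U, 34.104); the below-BP intersection is F = (-33.549, -37.450). Q is the foot of the tangent from F: Q = (-56.120, -13.103).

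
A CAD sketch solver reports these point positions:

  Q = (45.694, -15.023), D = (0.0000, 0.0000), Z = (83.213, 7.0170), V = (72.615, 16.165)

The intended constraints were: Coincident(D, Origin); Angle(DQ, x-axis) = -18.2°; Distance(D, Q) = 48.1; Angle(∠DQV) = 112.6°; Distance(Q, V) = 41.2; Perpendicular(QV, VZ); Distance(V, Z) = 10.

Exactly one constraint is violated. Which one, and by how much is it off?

Distance(V, Z) = 10 — off by 4.00.

D = (0.00, 0.00) ✓; DQ at -18.20° ✓; |DQ| = 48.10 ✓; ∠DQV = 112.6° ✓; |QV| = 41.20 ✓; ∠(QV, VZ) = 90.00° ✓; |VZ| = 14.00 ✗.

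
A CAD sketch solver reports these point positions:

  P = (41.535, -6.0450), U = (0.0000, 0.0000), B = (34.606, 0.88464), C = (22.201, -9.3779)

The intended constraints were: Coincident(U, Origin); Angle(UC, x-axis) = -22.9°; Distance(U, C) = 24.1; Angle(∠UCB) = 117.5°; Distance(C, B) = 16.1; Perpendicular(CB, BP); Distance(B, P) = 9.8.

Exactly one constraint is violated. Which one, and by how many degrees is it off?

Perpendicular(CB, BP) — off by 5.40°.

U = (0.00, 0.00) ✓; UC at -22.90° ✓; |UC| = 24.10 ✓; ∠UCB = 117.5° ✓; |CB| = 16.10 ✓; ∠(CB, BP) = 84.60° ✗; |BP| = 9.800 ✓.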